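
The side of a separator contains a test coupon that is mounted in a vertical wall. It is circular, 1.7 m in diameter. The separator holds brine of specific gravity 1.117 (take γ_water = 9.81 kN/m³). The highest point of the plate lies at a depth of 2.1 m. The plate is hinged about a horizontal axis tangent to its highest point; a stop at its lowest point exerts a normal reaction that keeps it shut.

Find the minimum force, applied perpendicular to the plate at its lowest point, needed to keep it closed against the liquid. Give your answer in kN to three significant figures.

P ≈ 39.3 kN

γ = 1.117 × 9.81 = 10.95777 kN/m³.
The centroid is at the centre, 0.85 m below the top of the plate, so the centroid depth is h_c = 2.1 + 0.85 = 2.95 m.
A = π(0.85)² = 2.2698 m².
Resultant F = γ·h_c·A = 10.95777 × 2.95 × 2.2698 = 73.3722 kN.
I_c = πr⁴/4 = π × 0.85⁴/4 = 0.409983 m⁴.
Centre of pressure: y_p = y_c + I_c/(y_c·A) = 2.95 + 0.409983/(2.95 × 2.2698) = 2.95 + 0.0612289 = 3.01123 m along the plane.
The resultant acts 0.85 + 0.0612289 = 0.911229 m (along the plate) below the hinge at the top edge, so the moment about the hinge is M = F × 0.911229 = 73.3722 × 0.911229 = 66.8589 kN·m.
A normal force at the bottom, 1.7 m from the hinge, must supply this moment: P = 66.8589/1.7 = 39.3288 kN.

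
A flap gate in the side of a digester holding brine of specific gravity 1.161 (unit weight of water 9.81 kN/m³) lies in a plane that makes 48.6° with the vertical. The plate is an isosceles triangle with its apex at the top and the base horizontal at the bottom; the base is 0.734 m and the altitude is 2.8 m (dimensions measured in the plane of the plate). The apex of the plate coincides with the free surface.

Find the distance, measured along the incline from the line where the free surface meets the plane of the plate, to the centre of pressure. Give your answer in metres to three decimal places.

y_p = 2.100 m

γ = 1.161 × 9.81 = 11.38941 kN/m³.
The plate makes 48.6° with the vertical, i.e. θ = 90° − 48.6° = 41.4° to the horizontal. Measuring y along the incline from the free-surface line, vertical depth h = y·sinθ with sinθ = 0.661312.
With the apex up, the centroid sits 2h/3 = 2 × 2.8/3 = 1.86667 m below the apex, so y_c = 1.86667 m and h_c = 1.86667 × 0.661312 = 1.23445 m.
A = ½ × 0.734 × 2.8 = 1.0276 m².
Resultant F = γ·h_c·A = 11.38941 × 1.23445 × 1.0276 = 14.4477 kN.
I_c = b·h³/36 = 0.734 × 2.8³/36 = 0.447577 m⁴.
Centre of pressure: y_p = y_c + I_c/(y_c·A) = 1.86667 + 0.447577/(1.86667 × 1.0276) = 1.86667 + 0.233333 = 2.1 m along the plane.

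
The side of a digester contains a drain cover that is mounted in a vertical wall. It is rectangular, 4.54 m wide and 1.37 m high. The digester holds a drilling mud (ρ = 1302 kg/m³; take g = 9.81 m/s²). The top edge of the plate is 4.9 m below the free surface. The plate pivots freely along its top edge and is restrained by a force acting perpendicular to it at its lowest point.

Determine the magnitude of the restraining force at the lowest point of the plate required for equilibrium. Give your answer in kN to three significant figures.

P ≈ 231 kN

γ = ρg = 1302 × 9.81 / 1000 = 12.77262 kN/m³.
The centroid lies 1.37/2 = 0.685 m below the top edge, so the centroid depth is h_c = 4.9 + 0.685 = 5.585 m.
A = 4.54 × 1.37 = 6.2198 m².
Resultant F = γ·h_c·A = 12.77262 × 5.585 × 6.2198 = 443.69 kN.
I_c = b·h³/12 = 4.54 × 1.37³/12 = 0.972829 m⁴.
Centre of pressure: y_p = y_c + I_c/(y_c·A) = 5.585 + 0.972829/(5.585 × 6.2198) = 5.585 + 0.0280051 = 5.61301 m along the plane.
The resultant acts 0.685 + 0.0280051 = 0.713005 m (along the plate) below the hinge at the top edge, so the moment about the hinge is M = F × 0.713005 = 443.69 × 0.713005 = 316.353 kN·m.
A normal force at the bottom, 1.37 m from the hinge, must supply this moment: P = 316.353/1.37 = 230.915 kN.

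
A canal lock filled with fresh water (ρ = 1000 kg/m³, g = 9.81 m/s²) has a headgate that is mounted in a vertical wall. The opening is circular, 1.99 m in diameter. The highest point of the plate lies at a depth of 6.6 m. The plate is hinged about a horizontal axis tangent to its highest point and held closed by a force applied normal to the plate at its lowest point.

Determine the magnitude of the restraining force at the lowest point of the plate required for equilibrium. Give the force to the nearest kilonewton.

P ≈ 120 kN

γ = ρg = 1000 × 9.81 = 9810 N/m³ = 9.81 kN/m³.
The centroid is at the centre, 0.995 m below the top of the plate, so the centroid depth is h_c = 6.6 + 0.995 = 7.595 m.
A = π(0.995)² = 3.11026 m².
Resultant F = γ·h_c·A = 9.81 × 7.595 × 3.11026 = 231.736 kN.
I_c = πr⁴/4 = π × 0.995⁴/4 = 0.769808 m⁴.
Centre of pressure: y_p = y_c + I_c/(y_c·A) = 7.595 + 0.769808/(7.595 × 3.11026) = 7.595 + 0.032588 = 7.62759 m along the plane.
The resultant acts 0.995 + 0.032588 = 1.02759 m (along the plate) below the hinge at the top edge, so the moment about the hinge is M = F × 1.02759 = 231.736 × 1.02759 = 238.13 kN·m.
A normal force at the bottom, 1.99 m from the hinge, must supply this moment: P = 238.13/1.99 = 119.663 kN.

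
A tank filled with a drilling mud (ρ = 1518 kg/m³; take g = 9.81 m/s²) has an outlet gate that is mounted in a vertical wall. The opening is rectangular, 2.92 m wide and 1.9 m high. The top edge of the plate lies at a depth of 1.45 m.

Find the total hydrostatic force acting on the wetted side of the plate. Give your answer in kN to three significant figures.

F ≈ 198 kN

γ = ρg = 1518 × 9.81 / 1000 = 14.89158 kN/m³.
The centroid lies 1.9/2 = 0.95 m below the top edge, so the centroid depth is h_c = 1.45 + 0.95 = 2.4 m.
A = 2.92 × 1.9 = 5.548 m².
Resultant F = γ·h_c·A = 14.89158 × 2.4 × 5.548 = 198.284 kN.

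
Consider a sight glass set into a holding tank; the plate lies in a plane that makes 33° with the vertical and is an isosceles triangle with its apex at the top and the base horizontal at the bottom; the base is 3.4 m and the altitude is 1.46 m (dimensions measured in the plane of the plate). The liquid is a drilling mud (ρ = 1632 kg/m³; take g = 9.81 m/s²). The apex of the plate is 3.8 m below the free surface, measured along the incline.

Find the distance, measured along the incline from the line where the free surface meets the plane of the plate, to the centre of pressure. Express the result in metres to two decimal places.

γ = ρg = 1632 × 9.81 / 1000 = 16.00992 kN/m³.
The plate makes 33° with the vertical, i.e. θ = 90° − 33° = 57° to the horizontal. Measuring y along the incline from the free-surface line, vertical depth h = y·sinθ with sinθ = 0.838671.
With the apex up, the centroid sits 2h/3 = 2 × 1.46/3 = 0.973333 m below the apex, so y_c = 3.8 + 0.973333 = 4.77333 m and h_c = 4.77333 × 0.838671 = 4.00325 m.
A = ½ × 3.4 × 1.46 = 2.482 m².
Resultant F = γ·h_c·A = 16.00992 × 4.00325 × 2.482 = 159.076 kN.
I_c = b·h³/36 = 3.4 × 1.46³/36 = 0.293924 m⁴.
Centre of pressure: y_p = y_c + I_c/(y_c·A) = 4.77333 + 0.293924/(4.77333 × 2.482) = 4.77333 + 0.0248091 = 4.79814 m along the plane.

y_p = 4.80 m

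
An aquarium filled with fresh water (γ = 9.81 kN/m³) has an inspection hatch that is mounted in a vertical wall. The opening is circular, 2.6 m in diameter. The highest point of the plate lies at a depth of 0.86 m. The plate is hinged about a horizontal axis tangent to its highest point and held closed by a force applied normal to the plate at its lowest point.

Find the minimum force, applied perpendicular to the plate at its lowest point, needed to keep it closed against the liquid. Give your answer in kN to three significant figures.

γ = 9.81 kN/m³.
The centroid is at the centre, 1.3 m below the top of the plate, so the centroid depth is h_c = 0.86 + 1.3 = 2.16 m.
A = π(1.3)² = 5.30929 m².
Resultant F = γ·h_c·A = 9.81 × 2.16 × 5.30929 = 112.502 kN.
I_c = πr⁴/4 = π × 1.3⁴/4 = 2.24318 m⁴.
Centre of pressure: y_p = y_c + I_c/(y_c·A) = 2.16 + 2.24318/(2.16 × 5.30929) = 2.16 + 0.195602 = 2.3556 m along the plane.
The resultant acts 1.3 + 0.195602 = 1.4956 m (along the plate) below the hinge at the top edge, so the moment about the hinge is M = F × 1.4956 = 112.502 × 1.4956 = 168.258 kN·m.
A normal force at the bottom, 2.6 m from the hinge, must supply this moment: P = 168.258/2.6 = 64.7146 kN.

P ≈ 64.7 kN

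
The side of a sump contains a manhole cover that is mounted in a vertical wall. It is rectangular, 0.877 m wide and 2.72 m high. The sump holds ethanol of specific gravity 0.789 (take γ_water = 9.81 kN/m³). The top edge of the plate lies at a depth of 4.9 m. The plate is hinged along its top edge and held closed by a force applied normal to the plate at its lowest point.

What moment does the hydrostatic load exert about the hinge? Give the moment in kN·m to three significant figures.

γ = 0.789 × 9.81 = 7.74009 kN/m³.
The centroid lies 2.72/2 = 1.36 m below the top edge, so the centroid depth is h_c = 4.9 + 1.36 = 6.26 m.
A = 0.877 × 2.72 = 2.38544 m².
Resultant F = γ·h_c·A = 7.74009 × 6.26 × 2.38544 = 115.582 kN.
I_c = b·h³/12 = 0.877 × 2.72³/12 = 1.4707 m⁴.
Centre of pressure: y_p = y_c + I_c/(y_c·A) = 6.26 + 1.4707/(6.26 × 2.38544) = 6.26 + 0.0984875 = 6.35849 m along the plane.
The resultant acts 1.36 + 0.0984875 = 1.45849 m (along the plate) below the hinge at the top edge, so the moment about the hinge is M = F × 1.45849 = 115.582 × 1.45849 = 168.575 kN·m.

M ≈ 169 kN·m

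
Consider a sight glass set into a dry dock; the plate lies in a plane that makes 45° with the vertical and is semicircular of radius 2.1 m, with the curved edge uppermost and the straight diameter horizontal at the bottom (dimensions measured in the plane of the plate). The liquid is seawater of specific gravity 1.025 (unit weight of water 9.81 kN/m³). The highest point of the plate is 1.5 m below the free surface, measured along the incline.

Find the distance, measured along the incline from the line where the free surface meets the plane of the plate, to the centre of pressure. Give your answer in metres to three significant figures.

γ = 1.025 × 9.81 = 10.05525 kN/m³.
The plate makes 45° with the vertical, i.e. θ = 90° − 45° = 45° to the horizontal. Measuring y along the incline from the free-surface line, vertical depth h = y·sinθ with sinθ = 0.707107.
The centroid lies 4r/(3π) = 0.891268 m above the diameter, so r − 4r/(3π) = 2.1 − 0.891268 = 1.20873 m below the topmost point, so y_c = 1.5 + 1.20873 = 2.70873 m and h_c = 2.70873 × 0.707107 = 1.91536 m.
A = πr²/2 = π × 2.1²/2 = 6.92721 m².
Resultant F = γ·h_c·A = 10.05525 × 1.91536 × 6.92721 = 133.414 kN.
I_c = (π/8 − 8/(9π))·r⁴ = 0.109757 × 2.1⁴ = 2.13457 m⁴.
Centre of pressure: y_p = y_c + I_c/(y_c·A) = 2.70873 + 2.13457/(2.70873 × 6.92721) = 2.70873 + 0.113759 = 2.82249 m along the plane.

y_p = 2.82 m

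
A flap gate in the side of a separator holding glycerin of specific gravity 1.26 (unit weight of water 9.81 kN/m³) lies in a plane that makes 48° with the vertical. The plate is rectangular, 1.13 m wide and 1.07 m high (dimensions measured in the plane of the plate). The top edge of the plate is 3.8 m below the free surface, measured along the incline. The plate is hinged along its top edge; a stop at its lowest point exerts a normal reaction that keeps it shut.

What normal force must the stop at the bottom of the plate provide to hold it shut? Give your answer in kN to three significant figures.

P ≈ 22.6 kN

γ = 1.26 × 9.81 = 12.3606 kN/m³.
The plate makes 48° with the vertical, i.e. θ = 90° − 48° = 42° to the horizontal. Measuring y along the incline from the free-surface line, vertical depth h = y·sinθ with sinθ = 0.669131.
The centroid lies 1.07/2 = 0.535 m below the top edge, so y_c = 3.8 + 0.535 = 4.335 m and h_c = 4.335 × 0.669131 = 2.90068 m.
A = 1.13 × 1.07 = 1.2091 m².
Resultant F = γ·h_c·A = 12.3606 × 2.90068 × 1.2091 = 43.3512 kN.
I_c = b·h³/12 = 1.13 × 1.07³/12 = 0.115358 m⁴.
Centre of pressure: y_p = y_c + I_c/(y_c·A) = 4.335 + 0.115358/(4.335 × 1.2091) = 4.335 + 0.0220088 = 4.35701 m along the plane.
The resultant acts 0.535 + 0.0220088 = 0.557009 m (along the plate) below the hinge at the top edge, so the moment about the hinge is M = F × 0.557009 = 43.3512 × 0.557009 = 24.147 kN·m.
A normal force at the bottom, 1.07 m from the hinge, must supply this moment: P = 24.147/1.07 = 22.5673 kN.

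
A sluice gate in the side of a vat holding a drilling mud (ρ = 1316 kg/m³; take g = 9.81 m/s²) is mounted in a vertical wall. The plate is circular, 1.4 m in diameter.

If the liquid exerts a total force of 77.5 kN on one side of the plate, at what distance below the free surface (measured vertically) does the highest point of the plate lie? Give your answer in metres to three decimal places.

d_top ≈ 3.200 m

γ = ρg = 1316 × 9.81 / 1000 = 12.90996 kN/m³.
A = π(0.7)² = 1.53938 m².
From F = γ·h_c·A, the centroid depth is h_c = 77.5/(12.90996 × 1.53938) = 3.8997 m.
The centroid is at the centre, 0.7 m below the top of the plate, so the highest point sits at h_top = 3.8997 − 0.7 = 3.1997 m below the surface.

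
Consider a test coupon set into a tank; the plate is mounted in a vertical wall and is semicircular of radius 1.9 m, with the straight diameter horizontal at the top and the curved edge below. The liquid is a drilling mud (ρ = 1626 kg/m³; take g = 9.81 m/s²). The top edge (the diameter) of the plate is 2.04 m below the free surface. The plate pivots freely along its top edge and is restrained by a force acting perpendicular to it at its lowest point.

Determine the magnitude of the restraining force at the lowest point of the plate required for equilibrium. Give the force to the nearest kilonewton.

γ = ρg = 1626 × 9.81 / 1000 = 15.95106 kN/m³.
The centroid of a semicircle lies 4r/(3π) = 0.806385 m from the diameter, here below the top edge, so the centroid depth is h_c = 2.04 + 0.806385 = 2.84639 m.
A = πr²/2 = π × 1.9²/2 = 5.67057 m².
Resultant F = γ·h_c·A = 15.95106 × 2.84639 × 5.67057 = 257.461 kN.
I_c = (π/8 − 8/(9π))·r⁴ = 0.109757 × 1.9⁴ = 1.43036 m⁴.
Centre of pressure: y_p = y_c + I_c/(y_c·A) = 2.84639 + 1.43036/(2.84639 × 5.67057) = 2.84639 + 0.0886185 = 2.93501 m along the plane.
The resultant acts 0.806385 + 0.0886185 = 0.895004 m (along the plate) below the hinge at the top edge, so the moment about the hinge is M = F × 0.895004 = 257.461 × 0.895004 = 230.429 kN·m.
A normal force at the bottom, 1.9 m from the hinge, must supply this moment: P = 230.429/1.9 = 121.278 kN.

P ≈ 121 kN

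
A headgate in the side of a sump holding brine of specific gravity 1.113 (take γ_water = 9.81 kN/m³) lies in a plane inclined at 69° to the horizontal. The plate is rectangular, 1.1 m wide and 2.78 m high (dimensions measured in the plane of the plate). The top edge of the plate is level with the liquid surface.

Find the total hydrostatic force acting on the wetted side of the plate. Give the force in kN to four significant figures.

F ≈ 43.33 kN

γ = 1.113 × 9.81 = 10.91853 kN/m³.
Let θ = 69° be the plate's angle to the horizontal; measure y along the incline from where the plane meets the free surface. Vertical depth h = y·sinθ with sinθ = 0.933580.
The centroid lies 2.78/2 = 1.39 m below the top edge, so y_c = 1.39 m and h_c = 1.39 × 0.933580 = 1.29768 m.
A = 1.1 × 2.78 = 3.058 m².
Resultant F = γ·h_c·A = 10.91853 × 1.29768 × 3.058 = 43.3281 kN.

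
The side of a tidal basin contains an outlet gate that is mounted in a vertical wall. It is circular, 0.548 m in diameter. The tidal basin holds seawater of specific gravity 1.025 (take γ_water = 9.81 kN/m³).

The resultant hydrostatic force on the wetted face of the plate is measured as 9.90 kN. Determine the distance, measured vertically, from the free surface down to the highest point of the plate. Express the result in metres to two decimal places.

d_top ≈ 3.90 m

γ = 1.025 × 9.81 = 10.05525 kN/m³.
A = π(0.274)² = 0.235858 m².
From F = γ·h_c·A, the centroid depth is h_c = 9.90/(10.05525 × 0.235858) = 4.17438 m.
The centroid is at the centre, 0.274 m below the top of the plate, so the highest point sits at h_top = 4.17438 − 0.274 = 3.90038 m below the surface.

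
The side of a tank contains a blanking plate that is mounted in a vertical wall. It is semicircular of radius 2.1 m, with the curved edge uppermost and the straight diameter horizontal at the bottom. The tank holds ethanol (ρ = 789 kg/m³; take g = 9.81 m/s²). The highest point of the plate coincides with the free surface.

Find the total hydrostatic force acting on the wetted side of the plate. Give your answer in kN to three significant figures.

γ = ρg = 789 × 9.81 / 1000 = 7.74009 kN/m³.
The centroid lies 4r/(3π) = 0.891268 m above the diameter, so r − 4r/(3π) = 2.1 − 0.891268 = 1.20873 m below the topmost point, so the centroid depth is h_c = 1.20873 m.
A = πr²/2 = π × 2.1²/2 = 6.92721 m².
Resultant F = γ·h_c·A = 7.74009 × 1.20873 × 6.92721 = 64.8088 kN.

F ≈ 64.8 kN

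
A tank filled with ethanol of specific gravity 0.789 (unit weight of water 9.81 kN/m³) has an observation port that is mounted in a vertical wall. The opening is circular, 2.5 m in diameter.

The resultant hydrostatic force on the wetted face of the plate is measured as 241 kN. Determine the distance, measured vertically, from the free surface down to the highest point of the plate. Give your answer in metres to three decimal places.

d_top ≈ 5.093 m

γ = 0.789 × 9.81 = 7.74009 kN/m³.
A = π(1.25)² = 4.90874 m².
From F = γ·h_c·A, the centroid depth is h_c = 241/(7.74009 × 4.90874) = 6.34309 m.
The centroid is at the centre, 1.25 m below the top of the plate, so the highest point sits at h_top = 6.34309 − 1.25 = 5.09309 m below the surface.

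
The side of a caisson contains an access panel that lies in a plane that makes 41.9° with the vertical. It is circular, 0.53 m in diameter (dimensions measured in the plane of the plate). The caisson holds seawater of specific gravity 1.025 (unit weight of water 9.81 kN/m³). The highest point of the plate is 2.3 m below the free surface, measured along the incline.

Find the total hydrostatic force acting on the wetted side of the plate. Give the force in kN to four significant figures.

F ≈ 4.235 kN

γ = 1.025 × 9.81 = 10.05525 kN/m³.
The plate makes 41.9° with the vertical, i.e. θ = 90° − 41.9° = 48.1° to the horizontal. Measuring y along the incline from the free-surface line, vertical depth h = y·sinθ with sinθ = 0.744312.
The centroid is at the centre, 0.265 m below the top of the plate, so y_c = 2.3 + 0.265 = 2.565 m and h_c = 2.565 × 0.744312 = 1.90916 m.
A = π(0.265)² = 0.220618 m².
Resultant F = γ·h_c·A = 10.05525 × 1.90916 × 0.220618 = 4.23522 kN.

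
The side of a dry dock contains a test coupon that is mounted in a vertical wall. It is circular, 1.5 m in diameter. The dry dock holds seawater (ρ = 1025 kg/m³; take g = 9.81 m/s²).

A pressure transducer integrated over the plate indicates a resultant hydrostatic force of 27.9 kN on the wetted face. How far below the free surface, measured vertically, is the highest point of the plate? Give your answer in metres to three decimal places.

d_top ≈ 0.820 m

γ = ρg = 1025 × 9.81 / 1000 = 10.05525 kN/m³.
A = π(0.75)² = 1.76715 m².
From F = γ·h_c·A, the centroid depth is h_c = 27.9/(10.05525 × 1.76715) = 1.57014 m.
The centroid is at the centre, 0.75 m below the top of the plate, so the highest point sits at h_top = 1.57014 − 0.75 = 0.82014 m below the surface.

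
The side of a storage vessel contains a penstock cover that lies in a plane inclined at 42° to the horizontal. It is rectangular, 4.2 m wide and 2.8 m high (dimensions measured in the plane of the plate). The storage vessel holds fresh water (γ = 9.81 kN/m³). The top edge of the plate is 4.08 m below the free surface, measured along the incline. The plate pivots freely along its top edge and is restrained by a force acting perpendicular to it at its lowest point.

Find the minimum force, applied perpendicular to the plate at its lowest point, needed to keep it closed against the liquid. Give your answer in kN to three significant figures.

P ≈ 230 kN

γ = 9.81 kN/m³.
Let θ = 42° be the plate's angle to the horizontal; measure y along the incline from where the plane meets the free surface. Vertical depth h = y·sinθ with sinθ = 0.669131.
The centroid lies 2.8/2 = 1.4 m below the top edge, so y_c = 4.08 + 1.4 = 5.48 m and h_c = 5.48 × 0.669131 = 3.66684 m.
A = 4.2 × 2.8 = 11.76 m².
Resultant F = γ·h_c·A = 9.81 × 3.66684 × 11.76 = 423.027 kN.
I_c = b·h³/12 = 4.2 × 2.8³/12 = 7.6832 m⁴.
Centre of pressure: y_p = y_c + I_c/(y_c·A) = 5.48 + 7.6832/(5.48 × 11.76) = 5.48 + 0.119221 = 5.59922 m along the plane.
The resultant acts 1.4 + 0.119221 = 1.51922 m (along the plate) below the hinge at the top edge, so the moment about the hinge is M = F × 1.51922 = 423.027 × 1.51922 = 642.671 kN·m.
A normal force at the bottom, 2.8 m from the hinge, must supply this moment: P = 642.671/2.8 = 229.525 kN.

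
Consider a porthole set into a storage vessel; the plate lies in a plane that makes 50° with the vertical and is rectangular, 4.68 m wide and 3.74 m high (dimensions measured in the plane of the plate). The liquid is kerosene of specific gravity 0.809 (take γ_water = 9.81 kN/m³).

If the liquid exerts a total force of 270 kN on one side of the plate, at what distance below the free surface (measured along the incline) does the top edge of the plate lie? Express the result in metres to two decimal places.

y_top ≈ 1.15 m

γ = 0.809 × 9.81 = 7.93629 kN/m³.
A = 4.68 × 3.74 = 17.5032 m².
From F = γ·h_c·A, the centroid depth is h_c = 270/(7.93629 × 17.5032) = 1.9437 m.
The plate makes 50° with the vertical, i.e. θ = 90° − 50° = 40° to the horizontal. Measuring y along the incline from the free-surface line, vertical depth h = y·sinθ with sinθ = 0.642788.
Along the incline, y_c = h_c/sinθ = 1.9437/0.642788 = 3.02386 m.
The centroid lies 3.74/2 = 1.87 m below the top edge, so the top edge sits at y_top = 3.02386 − 1.87 = 1.15386 m along the incline.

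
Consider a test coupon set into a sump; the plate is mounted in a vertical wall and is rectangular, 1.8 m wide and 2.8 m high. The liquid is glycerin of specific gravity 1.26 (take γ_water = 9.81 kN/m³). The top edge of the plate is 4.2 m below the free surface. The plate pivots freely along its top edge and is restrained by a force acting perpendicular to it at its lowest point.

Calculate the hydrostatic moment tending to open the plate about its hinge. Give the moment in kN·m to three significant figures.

γ = 1.26 × 9.81 = 12.3606 kN/m³.
The centroid lies 2.8/2 = 1.4 m below the top edge, so the centroid depth is h_c = 4.2 + 1.4 = 5.6 m.
A = 1.8 × 2.8 = 5.04 m².
Resultant F = γ·h_c·A = 12.3606 × 5.6 × 5.04 = 348.866 kN.
I_c = b·h³/12 = 1.8 × 2.8³/12 = 3.2928 m⁴.
Centre of pressure: y_p = y_c + I_c/(y_c·A) = 5.6 + 3.2928/(5.6 × 5.04) = 5.6 + 0.116667 = 5.71667 m along the plane.
The resultant acts 1.4 + 0.116667 = 1.51667 m (along the plate) below the hinge at the top edge, so the moment about the hinge is M = F × 1.51667 = 348.866 × 1.51667 = 529.115 kN·m.

M ≈ 529 kN·m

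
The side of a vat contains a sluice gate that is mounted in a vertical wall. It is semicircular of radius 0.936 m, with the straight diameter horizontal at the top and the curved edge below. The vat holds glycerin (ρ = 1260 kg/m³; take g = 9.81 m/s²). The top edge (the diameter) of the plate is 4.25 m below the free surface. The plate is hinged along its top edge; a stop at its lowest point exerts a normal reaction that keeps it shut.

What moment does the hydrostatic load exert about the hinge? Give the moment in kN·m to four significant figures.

γ = ρg = 1260 × 9.81 / 1000 = 12.3606 kN/m³.
The centroid of a semicircle lies 4r/(3π) = 0.397251 m from the diameter, here below the top edge, so the centroid depth is h_c = 4.25 + 0.397251 = 4.64725 m.
A = πr²/2 = π × 0.936²/2 = 1.37617 m².
Resultant F = γ·h_c·A = 12.3606 × 4.64725 × 1.37617 = 79.0511 kN.
I_c = (π/8 − 8/(9π))·r⁴ = 0.109757 × 0.936⁴ = 0.0842433 m⁴.
Centre of pressure: y_p = y_c + I_c/(y_c·A) = 4.64725 + 0.0842433/(4.64725 × 1.37617) = 4.64725 + 0.0131725 = 4.66042 m along the plane.
The resultant acts 0.397251 + 0.0131725 = 0.410423 m (along the plate) below the hinge at the top edge, so the moment about the hinge is M = F × 0.410423 = 79.0511 × 0.410423 = 32.4444 kN·m.

M ≈ 32.44 kN·m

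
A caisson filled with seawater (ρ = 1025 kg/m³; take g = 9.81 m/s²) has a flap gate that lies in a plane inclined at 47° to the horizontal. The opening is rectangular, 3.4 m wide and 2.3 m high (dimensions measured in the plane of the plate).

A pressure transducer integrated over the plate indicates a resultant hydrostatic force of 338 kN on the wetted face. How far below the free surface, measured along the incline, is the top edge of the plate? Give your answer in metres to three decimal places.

γ = ρg = 1025 × 9.81 / 1000 = 10.05525 kN/m³.
A = 3.4 × 2.3 = 7.82 m².
From F = γ·h_c·A, the centroid depth is h_c = 338/(10.05525 × 7.82) = 4.2985 m.
Let θ = 47° be the plate's angle to the horizontal; measure y along the incline from where the plane meets the free surface. Vertical depth h = y·sinθ with sinθ = 0.731354.
Along the incline, y_c = h_c/sinθ = 4.2985/0.731354 = 5.87745 m.
The centroid lies 2.3/2 = 1.15 m below the top edge, so the top edge sits at y_top = 5.87745 − 1.15 = 4.72745 m along the incline.

y_top ≈ 4.727 m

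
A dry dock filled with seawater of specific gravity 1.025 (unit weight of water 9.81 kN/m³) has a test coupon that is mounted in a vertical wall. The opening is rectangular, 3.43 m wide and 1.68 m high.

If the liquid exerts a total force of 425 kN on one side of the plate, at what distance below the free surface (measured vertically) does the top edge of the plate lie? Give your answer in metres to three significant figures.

d_top ≈ 6.49 m

γ = 1.025 × 9.81 = 10.05525 kN/m³.
A = 3.43 × 1.68 = 5.7624 m².
From F = γ·h_c·A, the centroid depth is h_c = 425/(10.05525 × 5.7624) = 7.33487 m.
The centroid lies 1.68/2 = 0.84 m below the top edge, so the top edge sits at h_top = 7.33487 − 0.84 = 6.49487 m below the surface.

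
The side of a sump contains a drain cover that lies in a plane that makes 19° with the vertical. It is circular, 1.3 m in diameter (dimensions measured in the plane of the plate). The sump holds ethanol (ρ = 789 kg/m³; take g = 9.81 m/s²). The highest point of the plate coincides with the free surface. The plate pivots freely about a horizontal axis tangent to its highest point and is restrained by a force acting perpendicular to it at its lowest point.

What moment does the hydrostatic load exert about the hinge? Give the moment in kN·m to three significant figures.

γ = ρg = 789 × 9.81 / 1000 = 7.74009 kN/m³.
The plate makes 19° with the vertical, i.e. θ = 90° − 19° = 71° to the horizontal. Measuring y along the incline from the free-surface line, vertical depth h = y·sinθ with sinθ = 0.945519.
The centroid is at the centre, 0.65 m below the top of the plate, so y_c = 0.65 m and h_c = 0.65 × 0.945519 = 0.614587 m.
A = π(0.65)² = 1.32732 m².
Resultant F = γ·h_c·A = 7.74009 × 0.614587 × 1.32732 = 6.31401 kN.
I_c = πr⁴/4 = π × 0.65⁴/4 = 0.140198 m⁴.
Centre of pressure: y_p = y_c + I_c/(y_c·A) = 0.65 + 0.140198/(0.65 × 1.32732) = 0.65 + 0.1625 = 0.8125 m along the plane.
The resultant acts 0.65 + 0.1625 = 0.8125 m (along the plate) below the hinge at the top edge, so the moment about the hinge is M = F × 0.8125 = 6.31401 × 0.8125 = 5.13013 kN·m.

M ≈ 5.13 kN·m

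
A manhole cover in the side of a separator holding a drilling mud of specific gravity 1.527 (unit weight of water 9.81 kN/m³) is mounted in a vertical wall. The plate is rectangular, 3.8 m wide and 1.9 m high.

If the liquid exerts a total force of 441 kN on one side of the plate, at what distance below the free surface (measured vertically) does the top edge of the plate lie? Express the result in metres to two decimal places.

γ = 1.527 × 9.81 = 14.97987 kN/m³.
A = 3.8 × 1.9 = 7.22 m².
From F = γ·h_c·A, the centroid depth is h_c = 441/(14.97987 × 7.22) = 4.07749 m.
The centroid lies 1.9/2 = 0.95 m below the top edge, so the top edge sits at h_top = 4.07749 − 0.95 = 3.12749 m below the surface.

d_top ≈ 3.13 m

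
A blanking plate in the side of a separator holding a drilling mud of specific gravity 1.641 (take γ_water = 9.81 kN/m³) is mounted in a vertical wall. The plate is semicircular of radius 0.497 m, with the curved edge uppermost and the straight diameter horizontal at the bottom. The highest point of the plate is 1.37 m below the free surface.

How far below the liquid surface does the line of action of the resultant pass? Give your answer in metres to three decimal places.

h_p = 1.666 m

γ = 1.641 × 9.81 = 16.09821 kN/m³.
The centroid lies 4r/(3π) = 0.210933 m above the diameter, so r − 4r/(3π) = 0.497 − 0.210933 = 0.286067 m below the topmost point, so the centroid depth is h_c = 1.37 + 0.286067 = 1.65607 m.
A = πr²/2 = π × 0.497²/2 = 0.388001 m².
Resultant F = γ·h_c·A = 16.09821 × 1.65607 × 0.388001 = 10.344 kN.
I_c = (π/8 − 8/(9π))·r⁴ = 0.109757 × 0.497⁴ = 0.00669665 m⁴.
Centre of pressure: y_p = y_c + I_c/(y_c·A) = 1.65607 + 0.00669665/(1.65607 × 0.388001) = 1.65607 + 0.0104219 = 1.66649 m along the plane.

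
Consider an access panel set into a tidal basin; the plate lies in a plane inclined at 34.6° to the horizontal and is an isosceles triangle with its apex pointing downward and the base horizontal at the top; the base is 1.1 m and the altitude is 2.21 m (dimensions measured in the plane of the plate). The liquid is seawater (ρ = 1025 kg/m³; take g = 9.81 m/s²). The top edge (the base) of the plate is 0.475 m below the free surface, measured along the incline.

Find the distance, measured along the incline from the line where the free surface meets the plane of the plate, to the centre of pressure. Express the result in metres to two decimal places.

y_p = 1.44 m

γ = ρg = 1025 × 9.81 / 1000 = 10.05525 kN/m³.
Let θ = 34.6° be the plate's angle to the horizontal; measure y along the incline from where the plane meets the free surface. Vertical depth h = y·sinθ with sinθ = 0.567844.
With the apex down, the centroid sits h/3 = 2.21/3 = 0.736667 m below the base (the top edge), so y_c = 0.475 + 0.736667 = 1.21167 m and h_c = 1.21167 × 0.567844 = 0.68804 m.
A = ½ × 1.1 × 2.21 = 1.2155 m².
Resultant F = γ·h_c·A = 10.05525 × 0.68804 × 1.2155 = 8.40933 kN.
I_c = b·h³/36 = 1.1 × 2.21³/36 = 0.329812 m⁴.
Centre of pressure: y_p = y_c + I_c/(y_c·A) = 1.21167 + 0.329812/(1.21167 × 1.2155) = 1.21167 + 0.223938 = 1.43561 m along the plane.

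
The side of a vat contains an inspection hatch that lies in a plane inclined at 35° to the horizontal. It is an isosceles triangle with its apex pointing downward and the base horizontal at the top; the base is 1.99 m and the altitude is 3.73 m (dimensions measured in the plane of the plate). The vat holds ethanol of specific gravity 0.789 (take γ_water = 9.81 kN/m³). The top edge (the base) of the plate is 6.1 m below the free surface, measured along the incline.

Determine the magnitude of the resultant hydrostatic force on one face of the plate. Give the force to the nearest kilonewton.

F ≈ 121 kN

γ = 0.789 × 9.81 = 7.74009 kN/m³.
Let θ = 35° be the plate's angle to the horizontal; measure y along the incline from where the plane meets the free surface. Vertical depth h = y·sinθ with sinθ = 0.573576.
With the apex down, the centroid sits h/3 = 3.73/3 = 1.24333 m below the base (the top edge), so y_c = 6.1 + 1.24333 = 7.34333 m and h_c = 7.34333 × 0.573576 = 4.21196 m.
A = ½ × 1.99 × 3.73 = 3.71135 m².
Resultant F = γ·h_c·A = 7.74009 × 4.21196 × 3.71135 = 120.994 kN.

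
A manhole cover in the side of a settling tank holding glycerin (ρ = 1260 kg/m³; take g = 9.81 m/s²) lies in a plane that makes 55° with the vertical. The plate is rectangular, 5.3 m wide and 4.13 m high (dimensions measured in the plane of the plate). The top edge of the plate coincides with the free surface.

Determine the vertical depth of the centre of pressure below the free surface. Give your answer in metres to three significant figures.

γ = ρg = 1260 × 9.81 / 1000 = 12.3606 kN/m³.
The plate makes 55° with the vertical, i.e. θ = 90° − 55° = 35° to the horizontal. Measuring y along the incline from the free-surface line, vertical depth h = y·sinθ with sinθ = 0.573576.
The centroid lies 4.13/2 = 2.065 m below the top edge, so y_c = 2.065 m and h_c = 2.065 × 0.573576 = 1.18443 m.
A = 5.3 × 4.13 = 21.889 m².
Resultant F = γ·h_c·A = 12.3606 × 1.18443 × 21.889 = 320.461 kN.
I_c = b·h³/12 = 5.3 × 4.13³/12 = 31.1132 m⁴.
Centre of pressure: y_p = y_c + I_c/(y_c·A) = 2.065 + 31.1132/(2.065 × 21.889) = 2.065 + 0.688333 = 2.75333 m along the plane.
Vertically, h_p = y_p·sinθ = 2.75333 × 0.573576 = 1.57924 m.

h_p = 1.58 m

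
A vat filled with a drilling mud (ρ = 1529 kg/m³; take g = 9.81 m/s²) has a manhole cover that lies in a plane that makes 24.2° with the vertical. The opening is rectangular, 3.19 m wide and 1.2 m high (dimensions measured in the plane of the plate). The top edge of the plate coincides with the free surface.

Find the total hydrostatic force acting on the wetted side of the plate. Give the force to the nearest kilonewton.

γ = ρg = 1529 × 9.81 / 1000 = 14.99949 kN/m³.
The plate makes 24.2° with the vertical, i.e. θ = 90° − 24.2° = 65.8° to the horizontal. Measuring y along the incline from the free-surface line, vertical depth h = y·sinθ with sinθ = 0.912120.
The centroid lies 1.2/2 = 0.6 m below the top edge, so y_c = 0.6 m and h_c = 0.6 × 0.912120 = 0.547272 m.
A = 3.19 × 1.2 = 3.828 m².
Resultant F = γ·h_c·A = 14.99949 × 0.547272 × 3.828 = 31.4233 kN.

F ≈ 31 kN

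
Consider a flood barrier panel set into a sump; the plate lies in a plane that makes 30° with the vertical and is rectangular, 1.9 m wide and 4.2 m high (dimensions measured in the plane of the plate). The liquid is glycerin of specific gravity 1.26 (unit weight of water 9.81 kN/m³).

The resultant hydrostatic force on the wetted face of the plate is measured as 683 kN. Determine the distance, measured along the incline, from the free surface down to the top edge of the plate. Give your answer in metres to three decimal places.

γ = 1.26 × 9.81 = 12.3606 kN/m³.
A = 1.9 × 4.2 = 7.98 m².
From F = γ·h_c·A, the centroid depth is h_c = 683/(12.3606 × 7.98) = 6.92434 m.
The plate makes 30° with the vertical, i.e. θ = 90° − 30° = 60° to the horizontal. Measuring y along the incline from the free-surface line, vertical depth h = y·sinθ with sinθ = 0.866025.
Along the incline, y_c = h_c/sinθ = 6.92434/0.866025 = 7.99554 m.
The centroid lies 4.2/2 = 2.1 m below the top edge, so the top edge sits at y_top = 7.99554 − 2.1 = 5.89554 m along the incline.

y_top ≈ 5.896 m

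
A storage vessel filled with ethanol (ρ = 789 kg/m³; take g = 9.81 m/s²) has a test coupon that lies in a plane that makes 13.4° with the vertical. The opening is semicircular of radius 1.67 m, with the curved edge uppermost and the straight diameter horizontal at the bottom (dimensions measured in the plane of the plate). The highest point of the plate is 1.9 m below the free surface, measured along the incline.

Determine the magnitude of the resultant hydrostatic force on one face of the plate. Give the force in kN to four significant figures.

γ = ρg = 789 × 9.81 / 1000 = 7.74009 kN/m³.
The plate makes 13.4° with the vertical, i.e. θ = 90° − 13.4° = 76.6° to the horizontal. Measuring y along the incline from the free-surface line, vertical depth h = y·sinθ with sinθ = 0.972776.
The centroid lies 4r/(3π) = 0.70877 m above the diameter, so r − 4r/(3π) = 1.67 − 0.70877 = 0.96123 m below the topmost point, so y_c = 1.9 + 0.96123 = 2.86123 m and h_c = 2.86123 × 0.972776 = 2.78334 m.
A = πr²/2 = π × 1.67²/2 = 4.38079 m².
Resultant F = γ·h_c·A = 7.74009 × 2.78334 × 4.38079 = 94.3767 kN.

F ≈ 94.38 kN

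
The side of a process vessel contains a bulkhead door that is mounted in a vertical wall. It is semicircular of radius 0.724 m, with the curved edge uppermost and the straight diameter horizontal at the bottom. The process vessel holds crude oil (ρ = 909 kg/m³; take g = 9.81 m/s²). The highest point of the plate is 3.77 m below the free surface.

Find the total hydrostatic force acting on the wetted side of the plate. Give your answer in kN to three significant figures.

F ≈ 30.7 kN

γ = ρg = 909 × 9.81 / 1000 = 8.91729 kN/m³.
The centroid lies 4r/(3π) = 0.307275 m above the diameter, so r − 4r/(3π) = 0.724 − 0.307275 = 0.416725 m below the topmost point, so the centroid depth is h_c = 3.77 + 0.416725 = 4.18673 m.
A = πr²/2 = π × 0.724²/2 = 0.823374 m².
Resultant F = γ·h_c·A = 8.91729 × 4.18673 × 0.823374 = 30.7401 kN.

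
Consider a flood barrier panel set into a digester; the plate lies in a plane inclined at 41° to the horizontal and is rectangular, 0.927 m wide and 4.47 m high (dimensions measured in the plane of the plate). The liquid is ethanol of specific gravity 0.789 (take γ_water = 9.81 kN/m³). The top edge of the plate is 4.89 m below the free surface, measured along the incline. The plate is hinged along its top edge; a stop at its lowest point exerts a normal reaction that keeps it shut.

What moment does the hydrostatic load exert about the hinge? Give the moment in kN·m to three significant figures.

γ = 0.789 × 9.81 = 7.74009 kN/m³.
Let θ = 41° be the plate's angle to the horizontal; measure y along the incline from where the plane meets the free surface. Vertical depth h = y·sinθ with sinθ = 0.656059.
The centroid lies 4.47/2 = 2.235 m below the top edge, so y_c = 4.89 + 2.235 = 7.125 m and h_c = 7.125 × 0.656059 = 4.67442 m.
A = 0.927 × 4.47 = 4.14369 m².
Resultant F = γ·h_c·A = 7.74009 × 4.67442 × 4.14369 = 149.92 kN.
I_c = b·h³/12 = 0.927 × 4.47³/12 = 6.89955 m⁴.
Centre of pressure: y_p = y_c + I_c/(y_c·A) = 7.125 + 6.89955/(7.125 × 4.14369) = 7.125 + 0.233695 = 7.35869 m along the plane.
The resultant acts 2.235 + 0.233695 = 2.46869 m (along the plate) below the hinge at the top edge, so the moment about the hinge is M = F × 2.46869 = 149.92 × 2.46869 = 370.106 kN·m.

M ≈ 370 kN·m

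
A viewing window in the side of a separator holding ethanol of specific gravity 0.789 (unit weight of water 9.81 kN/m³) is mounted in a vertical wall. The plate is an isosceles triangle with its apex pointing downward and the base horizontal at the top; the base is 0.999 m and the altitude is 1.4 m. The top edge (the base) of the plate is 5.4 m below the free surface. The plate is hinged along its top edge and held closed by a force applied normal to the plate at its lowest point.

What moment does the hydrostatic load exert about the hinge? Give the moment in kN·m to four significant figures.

γ = 0.789 × 9.81 = 7.74009 kN/m³.
With the apex down, the centroid sits h/3 = 1.4/3 = 0.466667 m below the base (the top edge), so the centroid depth is h_c = 5.4 + 0.466667 = 5.86667 m.
A = ½ × 0.999 × 1.4 = 0.6993 m².
Resultant F = γ·h_c·A = 7.74009 × 5.86667 × 0.6993 = 31.7542 kN.
I_c = b·h³/36 = 0.999 × 1.4³/36 = 0.076146 m⁴.
Centre of pressure: y_p = y_c + I_c/(y_c·A) = 5.86667 + 0.076146/(5.86667 × 0.6993) = 5.86667 + 0.0185606 = 5.88523 m along the plane.
The resultant acts 0.466667 + 0.0185606 = 0.485228 m (along the plate) below the hinge at the top edge, so the moment about the hinge is M = F × 0.485228 = 31.7542 × 0.485228 = 15.408 kN·m.

M ≈ 15.41 kN·m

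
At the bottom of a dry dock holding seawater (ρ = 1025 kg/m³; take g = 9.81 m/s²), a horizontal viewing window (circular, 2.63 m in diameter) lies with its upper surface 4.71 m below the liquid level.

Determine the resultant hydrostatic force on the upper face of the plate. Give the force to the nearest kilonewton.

γ = ρg = 1025 × 9.81 / 1000 = 10.05525 kN/m³.
The plate is horizontal, so pressure is uniform at p = γ·h = 10.05525 × 4.71 = 47.3602 kN/m².
A = π(1.315)² = 5.43252 m².
F = p·A = 47.3602 × 5.43252 = 257.285 kN.

F ≈ 257 kN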